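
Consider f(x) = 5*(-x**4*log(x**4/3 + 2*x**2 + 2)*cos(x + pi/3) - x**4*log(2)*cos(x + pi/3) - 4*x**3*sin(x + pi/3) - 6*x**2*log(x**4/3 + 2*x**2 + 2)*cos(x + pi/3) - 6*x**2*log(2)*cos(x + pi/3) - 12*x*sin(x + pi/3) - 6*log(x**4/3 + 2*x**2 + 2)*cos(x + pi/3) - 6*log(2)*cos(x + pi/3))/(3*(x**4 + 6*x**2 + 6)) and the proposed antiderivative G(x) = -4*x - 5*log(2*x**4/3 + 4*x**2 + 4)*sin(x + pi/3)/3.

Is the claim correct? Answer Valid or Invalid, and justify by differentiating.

d/dx[G] = (-5*x**4*log(x**4/3 + 2*x**2 + 2)*cos(x + pi/3) - 5*x**4*log(2)*cos(x + pi/3) - 12*x**4 - 20*x**3*sin(x + pi/3) - 30*x**2*log(x**4/3 + 2*x**2 + 2)*cos(x + pi/3) - 30*x**2*log(2)*cos(x + pi/3) - 72*x**2 - 60*x*sin(x + pi/3) - 30*log(x**4/3 + 2*x**2 + 2)*cos(x + pi/3) - 30*log(2)*cos(x + pi/3) - 72)/(3*x**4 + 18*x**2 + 18)
d/dx[G] - f(x) = -4 != 0.

Invalid: d/dx[G] - f = -4, which is not 0.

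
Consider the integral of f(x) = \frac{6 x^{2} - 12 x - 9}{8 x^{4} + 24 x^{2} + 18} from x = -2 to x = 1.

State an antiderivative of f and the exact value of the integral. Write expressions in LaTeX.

Antiderivative: F(x) = - \frac{3 x}{4 x^{2} + 6} + \frac{3}{4 x^{2} + 6}; value = - \frac{9}{22}

Recognize the product-rule pattern: f = u'v + uv' with u = \frac{1}{x^{2} + \frac{3}{2}}, v = \frac{3}{4} - \frac{3 x}{4}, so integration by parts undoes it.
F(x) = - \frac{3 x}{4 x^{2} + 6} + \frac{3}{4 x^{2} + 6} is an antiderivative of f.
Check: d/dx[- \frac{3 x}{4 x^{2} + 6} + \frac{3}{4 x^{2} + 6}] = \frac{6 x^{2} - 12 x - 9}{8 x^{4} + 24 x^{2} + 18} = f(x).
F(1) = 0; F(-2) = \frac{9}{22}.
Integral = F(1) - F(-2) = - \frac{9}{22}.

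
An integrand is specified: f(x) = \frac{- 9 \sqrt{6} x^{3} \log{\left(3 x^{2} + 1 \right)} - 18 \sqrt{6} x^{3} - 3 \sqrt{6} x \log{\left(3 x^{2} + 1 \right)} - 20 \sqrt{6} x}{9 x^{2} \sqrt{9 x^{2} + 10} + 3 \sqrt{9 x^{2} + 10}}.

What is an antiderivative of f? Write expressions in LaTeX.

Recognize the product-rule pattern: f = u'v + uv' with u = - \frac{2 \sqrt{\frac{3 x^{2}}{2} + \frac{5}{3}}}{3}, v = \log{\left(3 x^{2} + 1 \right)}, so integration by parts undoes it.
Check: d/dx[- \frac{\sqrt{6} \sqrt{9 x^{2} + 10} \log{\left(3 x^{2} + 1 \right)}}{9}] = \frac{- 9 \sqrt{6} x^{3} \log{\left(3 x^{2} + 1 \right)} - 18 \sqrt{6} x^{3} - 3 \sqrt{6} x \log{\left(3 x^{2} + 1 \right)} - 20 \sqrt{6} x}{9 x^{2} \sqrt{9 x^{2} + 10} + 3 \sqrt{9 x^{2} + 10}} = f(x).

An antiderivative is F(x) = - \frac{\sqrt{6} \sqrt{9 x^{2} + 10} \log{\left(3 x^{2} + 1 \right)}}{9}.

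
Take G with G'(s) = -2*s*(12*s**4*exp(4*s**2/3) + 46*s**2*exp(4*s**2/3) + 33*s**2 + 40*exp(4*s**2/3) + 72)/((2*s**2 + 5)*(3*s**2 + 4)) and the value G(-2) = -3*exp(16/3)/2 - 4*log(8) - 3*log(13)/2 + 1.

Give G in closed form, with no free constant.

G(s) = (-3*exp(4*s**2/3) - 8*log(3*s**2/2 + 2) - 3*log(2*s**2 + 5) + 2)/2

Differentiate the proposed G(s) back; it has to land on the given G'(s).
A general antiderivative is -3*exp(4*s**2/3)/2 - 4*log(3*s**2/2 + 2) - 3*log(2*s**2 + 5)/2 + C.
The condition gives C = -3*exp(16/3)/2 - 4*log(8) - 3*log(13)/2 + 1 - (-3*exp(16/3)/2 - 4*log(8) - 3*log(13)/2) = 1.
So G(s) = (-3*exp(4*s**2/3) - 8*log(3*s**2/2 + 2) - 3*log(2*s**2 + 5) + 2)/2.
Check: d/ds[(-3*exp(4*s**2/3) - 8*log(3*s**2/2 + 2) - 3*log(2*s**2 + 5) + 2)/2] = (-24*s**5*exp(4*s**2/3) - 92*s**3*exp(4*s**2/3) - 66*s**3 - 80*s*exp(4*s**2/3) - 144*s)/(6*s**4 + 23*s**2 + 20), which equals G'(s).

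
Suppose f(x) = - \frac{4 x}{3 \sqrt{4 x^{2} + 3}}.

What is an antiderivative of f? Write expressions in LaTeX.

An antiderivative is F(x) = - \frac{\sqrt{4 x^{2} + 3}}{3}.

The substitution u = 4 x^{2} + 3 works: f is exactly (dF/du)*(du/dx) for that inner function.
Check: d/dx[- \frac{\sqrt{4 x^{2} + 3}}{3}] = - \frac{4 x}{3 \sqrt{4 x^{2} + 3}} = f(x).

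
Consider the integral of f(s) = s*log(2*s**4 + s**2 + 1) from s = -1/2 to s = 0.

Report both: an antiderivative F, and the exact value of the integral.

Check any antiderivative F(s) by computing F'(s) and comparing it with f(s).
F(s) = s**2*log(2*s**4 + s**2 + 1)/2 - s**2 + log(s**4 + s**2/2 + 1/2)/8 + sqrt(7)*atan(4*sqrt(7)*s**2/7 + sqrt(7)/7)/4 is an antiderivative of f.
Check: d/ds[s**2*log(2*s**4 + s**2 + 1)/2 - s**2 + log(s**4 + s**2/2 + 1/2)/8 + sqrt(7)*atan(4*sqrt(7)*s**2/7 + sqrt(7)/7)/4] = s*log(2*s**4 + s**2 + 1) = f(s).
F(0) = -log(2)/8 + sqrt(7)*atan(sqrt(7)/7)/4; F(-1/2) = -1/4 + log(11/16)/8 + log(11/8)/8 + sqrt(7)*atan(2*sqrt(7)/7)/4.
Integral = F(0) - F(-1/2) = -sqrt(7)*atan(2*sqrt(7)/7)/4 - log(2)/8 - log(11/8)/8 - log(11/16)/8 + sqrt(7)*atan(sqrt(7)/7)/4 + 1/4.

Antiderivative: F(s) = s**2*log(2*s**4 + s**2 + 1)/2 - s**2 + log(s**4 + s**2/2 + 1/2)/8 + sqrt(7)*atan(4*sqrt(7)*s**2/7 + sqrt(7)/7)/4; value = -sqrt(7)*atan(2*sqrt(7)/7)/4 - log(2)/8 - log(11/8)/8 - log(11/16)/8 + sqrt(7)*atan(sqrt(7)/7)/4 + 1/4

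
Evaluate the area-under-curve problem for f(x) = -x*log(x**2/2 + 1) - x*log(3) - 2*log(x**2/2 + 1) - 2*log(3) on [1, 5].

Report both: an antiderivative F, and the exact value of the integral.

Antiderivative: F(x) = -x**2*log(x**2/2 + 1)/2 - x**2*log(3)/2 + x**2/2 - 2*x*log(x**2/2 + 1) - 2*x*log(3) + 4*x - log(x**2 + 2) - 4*sqrt(2)*atan(sqrt(2)*x/2); value = -45*log(81/2)/2 - 4*sqrt(2)*atan(5*sqrt(2)/2) - log(27) + log(3) + 4*sqrt(2)*atan(sqrt(2)/2) + 5*log(9/2)/2 + 28

The integrand splits into summands that can be handled one at a time.
F(x) = -x**2*log(x**2/2 + 1)/2 - x**2*log(3)/2 + x**2/2 - 2*x*log(x**2/2 + 1) - 2*x*log(3) + 4*x - log(x**2 + 2) - 4*sqrt(2)*atan(sqrt(2)*x/2) is an antiderivative of f.
Check: d/dx[-x**2*log(x**2/2 + 1)/2 - x**2*log(3)/2 + x**2/2 - 2*x*log(x**2/2 + 1) - 2*x*log(3) + 4*x - log(x**2 + 2) - 4*sqrt(2)*atan(sqrt(2)*x/2)] = -x*log(x**2/2 + 1) - x*log(3) - 2*log(x**2/2 + 1) - 2*log(3) = f(x).
F(5) = -45*log(27/2)/2 - 45*log(3)/2 - 4*sqrt(2)*atan(5*sqrt(2)/2) - log(27) + 65/2; F(1) = -7*log(3)/2 - 4*sqrt(2)*atan(sqrt(2)/2) - 5*log(3/2)/2 + 9/2.
Integral = F(5) - F(1) = -45*log(81/2)/2 - 4*sqrt(2)*atan(5*sqrt(2)/2) - log(27) + log(3) + 4*sqrt(2)*atan(sqrt(2)/2) + 5*log(9/2)/2 + 28.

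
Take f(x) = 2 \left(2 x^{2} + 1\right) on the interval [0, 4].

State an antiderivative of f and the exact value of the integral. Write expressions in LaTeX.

Antiderivative: F(x) = \frac{4 x^{3}}{3} + 2 x; value = \frac{280}{3}

An antiderivative F(x) passes only if d/dx[F] lands on f(x) exactly.
F(x) = \frac{4 x^{3}}{3} + 2 x is an antiderivative of f.
Check: d/dx[\frac{4 x^{3}}{3} + 2 x] = 4 x^{2} + 2, which equals f(x).
F(4) = \frac{280}{3}; F(0) = 0.
Integral = F(4) - F(0) = \frac{280}{3}.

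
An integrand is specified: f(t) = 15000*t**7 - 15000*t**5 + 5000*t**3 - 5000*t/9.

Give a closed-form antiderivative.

An antiderivative is F(t) = 1875*t**8 - 2500*t**6 + 1250*t**4 - 2500*t**2/9.

The substitution u = 5/3 - 5*t**2 works: f is exactly (dF/du)*(du/dt) for that inner function.
Check: d/dt[1875*t**8 - 2500*t**6 + 1250*t**4 - 2500*t**2/9] = 15000*t**7 - 15000*t**5 + 5000*t**3 - 5000*t/9 = f(t).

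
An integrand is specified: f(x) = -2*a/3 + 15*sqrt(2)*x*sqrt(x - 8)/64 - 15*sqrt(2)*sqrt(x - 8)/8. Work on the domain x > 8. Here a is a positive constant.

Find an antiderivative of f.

Integrate term by term and add the pieces.
Check: d/dx[(-64*a*x + 9*sqrt(2)*x**2*sqrt(x - 8) - 144*sqrt(2)*x*sqrt(x - 8) + 576*sqrt(2)*sqrt(x - 8))/96] = (-128*a*sqrt(x - 8) + 45*sqrt(2)*x**2 - 720*sqrt(2)*x + 2880*sqrt(2))/(192*sqrt(x - 8)), which equals f(x).

An antiderivative is F(x) = (-64*a*x + 9*sqrt(2)*x**2*sqrt(x - 8) - 144*sqrt(2)*x*sqrt(x - 8) + 576*sqrt(2)*sqrt(x - 8))/96.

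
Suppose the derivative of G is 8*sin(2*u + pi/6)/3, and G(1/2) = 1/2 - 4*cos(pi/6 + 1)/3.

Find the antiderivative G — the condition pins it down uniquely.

A candidate passes only if d/du[G] lands on the given G'(u) exactly.
A general antiderivative is -4*cos(2*u + pi/6)/3 + C.
The condition gives C = 1/2 - 4*cos(pi/6 + 1)/3 - (-4*cos(pi/6 + 1)/3) = 1/2.
So G(u) = 1/2 - 4*cos(2*u + pi/6)/3.
Check: d/du[1/2 - 4*cos(2*u + pi/6)/3] = 8*sin(2*u + pi/6)/3 = G'(u).

G(u) = 1/2 - 4*cos(2*u + pi/6)/3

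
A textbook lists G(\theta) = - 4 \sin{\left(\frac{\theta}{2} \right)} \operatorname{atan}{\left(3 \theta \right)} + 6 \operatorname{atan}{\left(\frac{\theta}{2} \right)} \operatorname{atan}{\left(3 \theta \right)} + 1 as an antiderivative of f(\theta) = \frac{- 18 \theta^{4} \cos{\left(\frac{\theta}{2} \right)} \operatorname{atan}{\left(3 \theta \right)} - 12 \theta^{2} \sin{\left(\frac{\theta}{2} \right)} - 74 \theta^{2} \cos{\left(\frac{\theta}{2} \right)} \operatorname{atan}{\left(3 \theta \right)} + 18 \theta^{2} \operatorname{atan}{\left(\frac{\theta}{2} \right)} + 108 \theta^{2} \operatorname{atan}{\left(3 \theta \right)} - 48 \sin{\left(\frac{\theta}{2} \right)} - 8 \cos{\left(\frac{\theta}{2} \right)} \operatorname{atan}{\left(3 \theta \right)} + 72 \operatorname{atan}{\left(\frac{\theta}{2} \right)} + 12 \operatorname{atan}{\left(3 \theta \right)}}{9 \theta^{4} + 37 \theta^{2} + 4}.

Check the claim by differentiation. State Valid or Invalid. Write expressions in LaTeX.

d/d\theta[G] = \frac{- 18 \theta^{4} \cos{\left(\frac{\theta}{2} \right)} \operatorname{atan}{\left(3 \theta \right)} - 12 \theta^{2} \sin{\left(\frac{\theta}{2} \right)} - 74 \theta^{2} \cos{\left(\frac{\theta}{2} \right)} \operatorname{atan}{\left(3 \theta \right)} + 18 \theta^{2} \operatorname{atan}{\left(\frac{\theta}{2} \right)} + 108 \theta^{2} \operatorname{atan}{\left(3 \theta \right)} - 48 \sin{\left(\frac{\theta}{2} \right)} - 8 \cos{\left(\frac{\theta}{2} \right)} \operatorname{atan}{\left(3 \theta \right)} + 72 \operatorname{atan}{\left(\frac{\theta}{2} \right)} + 12 \operatorname{atan}{\left(3 \theta \right)}}{9 \theta^{4} + 37 \theta^{2} + 4}
This equals f(\theta) exactly, so the claim holds.

Valid: G'(\theta) = f(\theta).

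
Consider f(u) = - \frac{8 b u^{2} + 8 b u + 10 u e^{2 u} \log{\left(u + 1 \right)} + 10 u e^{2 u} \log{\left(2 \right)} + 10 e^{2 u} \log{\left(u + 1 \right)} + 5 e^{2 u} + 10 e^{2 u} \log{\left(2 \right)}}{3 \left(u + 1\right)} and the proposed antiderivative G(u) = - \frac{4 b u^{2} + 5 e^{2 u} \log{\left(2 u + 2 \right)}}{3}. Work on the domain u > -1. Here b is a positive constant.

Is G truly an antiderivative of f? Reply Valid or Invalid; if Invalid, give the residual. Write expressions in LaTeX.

d/du[G] = \frac{- 8 b u^{2} - 8 b u - 10 u e^{2 u} \log{\left(u + 1 \right)} - 10 u e^{2 u} \log{\left(2 \right)} - 10 e^{2 u} \log{\left(u + 1 \right)} - 10 e^{2 u} \log{\left(2 \right)} - 5 e^{2 u}}{3 u + 3}
This equals f(u) exactly, so the claim holds.

Valid - the claim checks out under differentiation.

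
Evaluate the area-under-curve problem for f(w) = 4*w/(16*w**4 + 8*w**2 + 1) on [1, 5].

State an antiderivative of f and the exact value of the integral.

f matches the chain-rule pattern g'(h)*h' with inner function h(w) = 4*w**2 + 1; substituting u = h(w) collapses the integral.
F(w) = -1/(2*(4*w**2 + 1)) is an antiderivative of f.
Check: d/dw[-1/(2*(4*w**2 + 1))] = 4*w/(16*w**4 + 8*w**2 + 1) = f(w).
F(5) = -1/202; F(1) = -1/10.
Integral = F(5) - F(1) = 48/505.

Antiderivative: F(w) = -1/(2*(4*w**2 + 1)); value = 48/505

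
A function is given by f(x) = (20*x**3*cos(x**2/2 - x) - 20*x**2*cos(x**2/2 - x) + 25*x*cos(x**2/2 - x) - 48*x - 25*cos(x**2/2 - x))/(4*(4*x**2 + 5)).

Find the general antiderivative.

F(x) = -(6*log(2*x**2 + 5/2) - 5*sin(x**2/2 - x))/4 + C

An antiderivative F(x) passes only if d/dx[F] lands on f(x) exactly.
Check: d/dx[-(6*log(2*x**2 + 5/2) - 5*sin(x**2/2 - x))/4] = (20*x**3*cos(x**2/2 - x) - 20*x**2*cos(x**2/2 - x) + 25*x*cos(x**2/2 - x) - 48*x - 25*cos(x**2/2 - x))/(16*x**2 + 20), which equals f(x).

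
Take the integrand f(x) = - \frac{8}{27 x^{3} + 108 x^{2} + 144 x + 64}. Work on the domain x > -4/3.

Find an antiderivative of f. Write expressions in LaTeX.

An antiderivative is F(x) = \frac{4}{27 x^{2} + 72 x + 48}.

A first test for any F(x): its x-derivative must equal f(x) identically.
Check: d/dx[\frac{4}{27 x^{2} + 72 x + 48}] = - \frac{8}{27 x^{3} + 108 x^{2} + 144 x + 64} = f(x).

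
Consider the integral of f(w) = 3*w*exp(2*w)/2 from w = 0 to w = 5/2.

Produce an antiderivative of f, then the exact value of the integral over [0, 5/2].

f has the shape u'v + uv' for u = 3*w/4 - 3/8 and v = exp(2*w) — it is the derivative of the product u*v.
F(w) = 3*(2*w - 1)*exp(2*w)/8 is an antiderivative of f.
Check: d/dw[3*(2*w - 1)*exp(2*w)/8] = 3*w*exp(2*w)/2 = f(w).
F(5/2) = 3*exp(5)/2; F(0) = -3/8.
Integral = F(5/2) - F(0) = 3/8 + 3*exp(5)/2.

Antiderivative: F(w) = 3*(2*w - 1)*exp(2*w)/8; value = 3/8 + 3*exp(5)/2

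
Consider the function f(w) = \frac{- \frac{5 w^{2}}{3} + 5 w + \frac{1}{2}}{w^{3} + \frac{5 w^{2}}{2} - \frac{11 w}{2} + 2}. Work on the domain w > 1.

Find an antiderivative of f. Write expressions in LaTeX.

Factor the denominator (3 \left(w - 1\right) \left(w + 4\right) \left(2 w - 1\right)) and decompose: f = - \frac{62}{27 \left(2 w - 1\right)} - \frac{277}{135 \left(w + 4\right)} + \frac{23}{15 \left(w - 1\right)}; each piece integrates to a log, atan, or power term.
Check: d/dw[\frac{23 \log{\left(w - 1 \right)}}{15} - \frac{31 \log{\left(w - \frac{1}{2} \right)}}{27} - \frac{277 \log{\left(w + 4 \right)}}{135}] = \frac{- 10 w^{2} + 30 w + 3}{6 w^{3} + 15 w^{2} - 33 w + 12}, which equals f(w).

An antiderivative is F(w) = \frac{23 \log{\left(w - 1 \right)}}{15} - \frac{31 \log{\left(w - \frac{1}{2} \right)}}{27} - \frac{277 \log{\left(w + 4 \right)}}{135}.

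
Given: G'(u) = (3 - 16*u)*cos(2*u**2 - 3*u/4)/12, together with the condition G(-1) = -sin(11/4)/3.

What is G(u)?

G(u) = -sin(2*u**2 - 3*u/4)/3

The substitution w = 2*u**2 - 3*u/4 works: G'(u) is exactly (dG/dw)*(dw/du) for that inner function.
A general antiderivative is -sin(2*u**2 - 3*u/4)/3 + C.
The condition gives C = -sin(11/4)/3 - (-sin(11/4)/3) = 0.
So G(u) = -sin(2*u**2 - 3*u/4)/3.
Check: d/du[-sin(2*u**2 - 3*u/4)/3] = -4*u*cos(2*u**2 - 3*u/4)/3 + cos(2*u**2 - 3*u/4)/4, which equals G'(u).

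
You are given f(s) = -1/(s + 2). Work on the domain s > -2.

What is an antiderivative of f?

Since d/ds undoes antidifferentiation here, F'(s) = f(s) is required of F(s).
Check: d/ds[-log(s/2 + 1)] = -1/(s + 2) = f(s).

An antiderivative is F(s) = -log(s/2 + 1).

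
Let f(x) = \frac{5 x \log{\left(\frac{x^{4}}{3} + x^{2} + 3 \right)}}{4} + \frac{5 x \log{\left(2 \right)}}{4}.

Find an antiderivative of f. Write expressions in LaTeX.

The integrand splits into summands that can be handled one at a time.
Check: d/dx[\frac{5 \left(2 x^{2} \log{\left(\frac{2 x^{4}}{3} + 2 x^{2} + 6 \right)} - 4 x^{2} + 3 \log{\left(x^{4} + 3 x^{2} + 9 \right)} + 6 \sqrt{3} \operatorname{atan}{\left(\frac{2 \sqrt{3} x^{2}}{9} + \frac{\sqrt{3}}{3} \right)}\right)}{16}] = \frac{5 x \log{\left(\frac{x^{4}}{3} + x^{2} + 3 \right)}}{4} + \frac{5 x \log{\left(2 \right)}}{4} = f(x).

An antiderivative is F(x) = \frac{5 \left(2 x^{2} \log{\left(\frac{2 x^{4}}{3} + 2 x^{2} + 6 \right)} - 4 x^{2} + 3 \log{\left(x^{4} + 3 x^{2} + 9 \right)} + 6 \sqrt{3} \operatorname{atan}{\left(\frac{2 \sqrt{3} x^{2}}{9} + \frac{\sqrt{3}}{3} \right)}\right)}{16}.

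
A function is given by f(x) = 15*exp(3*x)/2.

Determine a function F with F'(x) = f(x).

An antiderivative is F(x) = 5*exp(3*x)/2.

An antiderivative F(x) passes only if d/dx[F] lands on f(x) exactly.
Check: d/dx[5*exp(3*x)/2] = 15*exp(3*x)/2 = f(x).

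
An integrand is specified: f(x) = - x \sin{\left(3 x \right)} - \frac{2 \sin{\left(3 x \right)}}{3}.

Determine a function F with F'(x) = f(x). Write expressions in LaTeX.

An antiderivative is F(x) = \frac{x \cos{\left(3 x \right)}}{3} - \frac{\sin{\left(3 x \right)}}{9} + \frac{2 \cos{\left(3 x \right)}}{9}.

Integrate term by term and add the pieces.
Check: d/dx[\frac{x \cos{\left(3 x \right)}}{3} - \frac{\sin{\left(3 x \right)}}{9} + \frac{2 \cos{\left(3 x \right)}}{9}] = - x \sin{\left(3 x \right)} - \frac{2 \sin{\left(3 x \right)}}{3} = f(x).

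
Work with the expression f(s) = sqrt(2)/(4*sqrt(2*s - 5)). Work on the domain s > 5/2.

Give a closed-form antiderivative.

An antiderivative F(s) passes only if d/ds[F] lands on f(s) exactly.
Check: d/ds[sqrt(2)*sqrt(2*s - 5)/4] = sqrt(2)/(4*sqrt(2*s - 5)) = f(s).

An antiderivative is F(s) = sqrt(2)*sqrt(2*s - 5)/4.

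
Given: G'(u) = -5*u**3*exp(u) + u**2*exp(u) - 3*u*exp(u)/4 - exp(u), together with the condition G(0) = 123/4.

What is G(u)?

G'(u) has the shape v'r + vr' for v = -5*u**3 + 16*u**2 - 131*u/4 + 127/4 and r = exp(u) — it is the derivative of the product v*r.
A general antiderivative is (-20*u**3 + 64*u**2 - 131*u + 127)*exp(u)/4 + C.
The condition gives C = 123/4 - (127/4) = -1.
So G(u) = ((-20*u**3 + 64*u**2 - 131*u + 127)*exp(u) - 4)/4.
Check: d/du[((-20*u**3 + 64*u**2 - 131*u + 127)*exp(u) - 4)/4] = -5*u**3*exp(u) + u**2*exp(u) - 3*u*exp(u)/4 - exp(u) = G'(u).

G(u) = ((-20*u**3 + 64*u**2 - 131*u + 127)*exp(u) - 4)/4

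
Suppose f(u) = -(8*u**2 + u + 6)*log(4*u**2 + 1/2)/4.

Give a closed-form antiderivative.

An antiderivative is F(u) = -2*u**3*log(4*u**2 + 1/2)/3 + 4*u**3/9 - u**2*log(4*u**2 + 1/2)/8 + u**2/8 - 3*u*log(4*u**2 + 1/2)/2 + 17*u/6 - log(u**2 + 1/8)/64 - 17*sqrt(2)*atan(2*sqrt(2)*u)/24.

Any candidate F(u) must reproduce f(u) exactly when differentiated.
Check: d/du[-2*u**3*log(4*u**2 + 1/2)/3 + 4*u**3/9 - u**2*log(4*u**2 + 1/2)/8 + u**2/8 - 3*u*log(4*u**2 + 1/2)/2 + 17*u/6 - log(u**2 + 1/8)/64 - 17*sqrt(2)*atan(2*sqrt(2)*u)/24] = -2*u**2*log(4*u**2 + 1/2) - u*log(4*u**2 + 1/2)/4 - 3*log(4*u**2 + 1/2)/2, which equals f(u).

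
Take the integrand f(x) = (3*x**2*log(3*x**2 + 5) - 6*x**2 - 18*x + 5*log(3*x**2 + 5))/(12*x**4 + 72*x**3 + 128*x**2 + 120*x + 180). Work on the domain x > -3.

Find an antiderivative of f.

An antiderivative is F(x) = -log(3*x**2 + 5)/(4*(x + 3)).

Recognize the product-rule pattern: f = u'v + uv' with u = -1/(2*(2*x + 6)), v = log(3*x**2 + 5), so integration by parts undoes it.
Check: d/dx[-log(3*x**2 + 5)/(4*(x + 3))] = (3*x**2*log(3*x**2 + 5) - 6*x**2 - 18*x + 5*log(3*x**2 + 5))/(12*x**4 + 72*x**3 + 128*x**2 + 120*x + 180) = f(x).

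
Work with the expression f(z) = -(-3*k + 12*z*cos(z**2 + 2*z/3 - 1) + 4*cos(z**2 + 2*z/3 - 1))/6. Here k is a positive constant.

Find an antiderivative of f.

An antiderivative is F(z) = (k*z - 2*sin(z**2 + 2*z/3 - 1))/2.

Whatever form F(z) takes, F'(z) = f(z) is non-negotiable.
Check: d/dz[(k*z - 2*sin(z**2 + 2*z/3 - 1))/2] = k/2 - 2*z*cos(z**2 + 2*z/3 - 1) - 2*cos(z**2 + 2*z/3 - 1)/3, which equals f(z).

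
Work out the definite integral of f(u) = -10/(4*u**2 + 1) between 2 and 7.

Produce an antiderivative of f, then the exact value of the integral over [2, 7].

Antiderivative: F(u) = -5*atan(2*u); value = -5*atan(14) + 5*atan(4)

For F(u) to be correct the identity F'(u) - f(u) = 0 must hold.
F(u) = -5*atan(2*u) is an antiderivative of f.
Check: d/du[-5*atan(2*u)] = -10/(4*u**2 + 1) = f(u).
F(7) = -5*atan(14); F(2) = -5*atan(4).
Integral = F(7) - F(2) = -5*atan(14) + 5*atan(4).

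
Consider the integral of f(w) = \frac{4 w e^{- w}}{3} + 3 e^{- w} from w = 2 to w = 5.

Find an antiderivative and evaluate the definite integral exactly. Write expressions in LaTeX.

Recognize the product-rule pattern: f = u'v + uv' with u = - \frac{4 w}{3} - \frac{13}{3}, v = e^{- w}, so integration by parts undoes it.
F(w) = - \frac{4 w e^{- w}}{3} - \frac{13 e^{- w}}{3} is an antiderivative of f.
Check: d/dw[- \frac{4 w e^{- w}}{3} - \frac{13 e^{- w}}{3}] = \frac{\left(4 w + 9\right) e^{- w}}{3}, which equals f(w).
F(5) = - \frac{11}{e^{5}}; F(2) = - \frac{7}{e^{2}}.
Integral = F(5) - F(2) = - \frac{11}{e^{5}} + \frac{7}{e^{2}}.

Antiderivative: F(w) = - \frac{4 w e^{- w}}{3} - \frac{13 e^{- w}}{3}; value = - \frac{11}{e^{5}} + \frac{7}{e^{2}}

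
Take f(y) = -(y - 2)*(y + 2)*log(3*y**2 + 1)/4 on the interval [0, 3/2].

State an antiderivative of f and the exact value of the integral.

Recover f(y) by differentiating a candidate F(y); any mismatch rules it out.
F(y) = -y**3*log(3*y**2 + 1)/12 + y**3/18 + y*log(3*y**2 + 1) - 37*y/18 + 37*sqrt(3)*atan(sqrt(3)*y)/54 is an antiderivative of f.
Check: d/dy[-y**3*log(3*y**2 + 1)/12 + y**3/18 + y*log(3*y**2 + 1) - 37*y/18 + 37*sqrt(3)*atan(sqrt(3)*y)/54] = -y**2*log(3*y**2 + 1)/4 + log(3*y**2 + 1), which equals f(y).
F(3/2) = -139/48 + 37*sqrt(3)*atan(3*sqrt(3)/2)/54 + 39*log(31/4)/32; F(0) = 0.
Integral = F(3/2) - F(0) = -139/48 + 37*sqrt(3)*atan(3*sqrt(3)/2)/54 + 39*log(31/4)/32.

Antiderivative: F(y) = -y**3*log(3*y**2 + 1)/12 + y**3/18 + y*log(3*y**2 + 1) - 37*y/18 + 37*sqrt(3)*atan(sqrt(3)*y)/54; value = -139/48 + 37*sqrt(3)*atan(3*sqrt(3)/2)/54 + 39*log(31/4)/32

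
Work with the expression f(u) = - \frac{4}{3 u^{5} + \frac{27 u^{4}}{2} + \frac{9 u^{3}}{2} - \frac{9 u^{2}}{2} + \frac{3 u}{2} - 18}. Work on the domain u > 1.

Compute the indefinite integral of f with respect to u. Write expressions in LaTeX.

Factor the denominator (3 \left(u - 1\right) \left(u + 4\right) \left(2 u + 3\right) \left(u^{2} + 1\right)) and decompose: f = - \frac{4 \left(u - 21\right)}{663 \left(u^{2} + 1\right)} + \frac{128}{975 \left(2 u + 3\right)} - \frac{8}{1275 \left(u + 4\right)} - \frac{4}{75 \left(u - 1\right)}; each piece integrates to a log, atan, or power term.
Check: d/du[- \frac{4 \log{\left(u - 1 \right)}}{75} + \frac{64 \log{\left(u + \frac{3}{2} \right)}}{975} - \frac{8 \log{\left(u + 4 \right)}}{1275} - \frac{2 \log{\left(u^{2} + 1 \right)}}{663} + \frac{28 \operatorname{atan}{\left(u \right)}}{221}] = - \frac{8}{6 u^{5} + 27 u^{4} + 9 u^{3} - 9 u^{2} + 3 u - 36}, which equals f(u).

F(u) = - \frac{4 \log{\left(u - 1 \right)}}{75} + \frac{64 \log{\left(u + \frac{3}{2} \right)}}{975} - \frac{8 \log{\left(u + 4 \right)}}{1275} - \frac{2 \log{\left(u^{2} + 1 \right)}}{663} + \frac{28 \operatorname{atan}{\left(u \right)}}{221} + C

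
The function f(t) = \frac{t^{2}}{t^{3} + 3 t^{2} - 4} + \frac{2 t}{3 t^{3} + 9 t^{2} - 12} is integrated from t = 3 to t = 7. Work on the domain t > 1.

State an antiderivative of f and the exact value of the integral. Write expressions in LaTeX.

The denominator factors as 3 \left(t - 1\right) \left(t + 2\right)^{2}; partial fractions split f into directly integrable pieces: \frac{22}{27 \left(t + 2\right)} - \frac{8}{9 \left(t + 2\right)^{2}} + \frac{5}{27 \left(t - 1\right)}.
F(t) = \frac{5 \left(t + 2\right) \log{\left(t - 1 \right)} + 22 \left(t + 2\right) \log{\left(t + 2 \right)} + 24}{27 \left(t + 2\right)} is an antiderivative of f.
Check: d/dt[\frac{5 \left(t + 2\right) \log{\left(t - 1 \right)} + 22 \left(t + 2\right) \log{\left(t + 2 \right)} + 24}{27 \left(t + 2\right)}] = \frac{3 t^{2} + 2 t}{3 t^{3} + 9 t^{2} - 12}, which equals f(t).
F(7) = \frac{8}{81} + \frac{5 \log{\left(6 \right)}}{27} + \frac{22 \log{\left(9 \right)}}{27}; F(3) = \frac{5 \log{\left(2 \right)}}{27} + \frac{8}{45} + \frac{22 \log{\left(5 \right)}}{27}.
Integral = F(7) - F(3) = - \frac{22 \log{\left(5 \right)}}{27} - \frac{5 \log{\left(2 \right)}}{27} - \frac{32}{405} + \frac{5 \log{\left(6 \right)}}{27} + \frac{22 \log{\left(9 \right)}}{27}.

Antiderivative: F(t) = \frac{5 \left(t + 2\right) \log{\left(t - 1 \right)} + 22 \left(t + 2\right) \log{\left(t + 2 \right)} + 24}{27 \left(t + 2\right)}; value = - \frac{22 \log{\left(5 \right)}}{27} - \frac{5 \log{\left(2 \right)}}{27} - \frac{32}{405} + \frac{5 \log{\left(6 \right)}}{27} + \frac{22 \log{\left(9 \right)}}{27}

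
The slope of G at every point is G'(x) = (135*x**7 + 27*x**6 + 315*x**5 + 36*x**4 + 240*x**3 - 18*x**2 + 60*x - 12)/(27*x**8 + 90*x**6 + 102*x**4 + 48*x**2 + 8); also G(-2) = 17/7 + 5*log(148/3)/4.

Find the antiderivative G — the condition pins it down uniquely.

G(x) = (15*x**2*log(x**4 + 2*x**2 + 2/3) + 15*x**2*log(2) + 24*x**2 - 12*x + 10*log(x**4 + 2*x**2 + 2/3) + 10*log(2) + 16)/(12*x**2 + 8)

The proposed G(x) is checked by its d/dx: the result must match the given G'(x).
A general antiderivative is -x/(x**2 + 2/3) + 5*log(2*x**4 + 4*x**2 + 4/3)/4 + C.
The condition gives C = 17/7 + 5*log(148/3)/4 - (3/7 + 5*log(148/3)/4) = 2.
So G(x) = (15*x**2*log(x**4 + 2*x**2 + 2/3) + 15*x**2*log(2) + 24*x**2 - 12*x + 10*log(x**4 + 2*x**2 + 2/3) + 10*log(2) + 16)/(12*x**2 + 8).
Check: d/dx[(15*x**2*log(x**4 + 2*x**2 + 2/3) + 15*x**2*log(2) + 24*x**2 - 12*x + 10*log(x**4 + 2*x**2 + 2/3) + 10*log(2) + 16)/(12*x**2 + 8)] = (135*x**7 + 27*x**6 + 315*x**5 + 36*x**4 + 240*x**3 - 18*x**2 + 60*x - 12)/(27*x**8 + 90*x**6 + 102*x**4 + 48*x**2 + 8) = G'(x).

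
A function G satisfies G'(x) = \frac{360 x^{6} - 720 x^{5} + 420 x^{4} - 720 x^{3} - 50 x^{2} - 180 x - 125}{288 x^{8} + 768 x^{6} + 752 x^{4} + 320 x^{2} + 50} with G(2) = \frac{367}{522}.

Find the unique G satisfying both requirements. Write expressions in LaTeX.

G(x) = \frac{24 x^{4} - 30 x^{3} + 62 x^{2} - 25 x + 25}{2 \left(2 x^{2} + 1\right) \left(6 x^{2} + 5\right)}

Any candidate G(x) must reproduce the stated G'(x) exactly.
A general antiderivative is - \frac{5 x}{2 \left(2 x^{2} + 1\right)} + \frac{5}{2 \left(2 x^{2} + \frac{5}{3}\right)} + C.
The condition gives C = \frac{367}{522} - (- \frac{155}{522}) = 1.
So G(x) = \frac{24 x^{4} - 30 x^{3} + 62 x^{2} - 25 x + 25}{2 \left(2 x^{2} + 1\right) \left(6 x^{2} + 5\right)}.
Check: d/dx[\frac{24 x^{4} - 30 x^{3} + 62 x^{2} - 25 x + 25}{2 \left(2 x^{2} + 1\right) \left(6 x^{2} + 5\right)}] = \frac{360 x^{6} - 720 x^{5} + 420 x^{4} - 720 x^{3} - 50 x^{2} - 180 x - 125}{288 x^{8} + 768 x^{6} + 752 x^{4} + 320 x^{2} + 50} = G'(x).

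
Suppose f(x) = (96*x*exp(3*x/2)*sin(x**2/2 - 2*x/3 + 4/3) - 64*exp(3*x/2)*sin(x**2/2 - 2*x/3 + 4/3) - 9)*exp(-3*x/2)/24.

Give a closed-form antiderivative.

An antiderivative is F(x) = -4*cos(x**2/2 - 2*x/3 + 4/3) + exp(-3*x/2)/4.

Differentiate the proposed F(x) back; it has to land on f(x) exactly.
Check: d/dx[-4*cos(x**2/2 - 2*x/3 + 4/3) + exp(-3*x/2)/4] = (96*x*exp(3*x/2)*sin(x**2/2 - 2*x/3 + 4/3) - 64*exp(3*x/2)*sin(x**2/2 - 2*x/3 + 4/3) - 9)*exp(-3*x/2)/24 = f(x).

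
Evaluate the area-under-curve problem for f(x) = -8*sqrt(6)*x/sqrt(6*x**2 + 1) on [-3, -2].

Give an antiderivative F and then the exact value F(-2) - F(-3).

Antiderivative: F(x) = -4*sqrt(6)*sqrt(6*x**2 + 1)/3; value = -20*sqrt(6)/3 + 4*sqrt(330)/3

f matches the chain-rule pattern g'(h)*h' with inner function h(x) = 4*x**2 + 2/3; substituting u = h(x) collapses the integral.
F(x) = -4*sqrt(6)*sqrt(6*x**2 + 1)/3 is an antiderivative of f.
Check: d/dx[-4*sqrt(6)*sqrt(6*x**2 + 1)/3] = -8*sqrt(6)*x/sqrt(6*x**2 + 1) = f(x).
F(-2) = -20*sqrt(6)/3; F(-3) = -4*sqrt(330)/3.
Integral = F(-2) - F(-3) = -20*sqrt(6)/3 + 4*sqrt(330)/3.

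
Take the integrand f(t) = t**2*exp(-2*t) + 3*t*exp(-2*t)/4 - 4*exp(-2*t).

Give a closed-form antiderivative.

An antiderivative is F(t) = (-8*t**2 - 14*t + 25)*exp(-2*t)/16.

Recognize the product-rule pattern: f = u'v + uv' with u = -t**2/2 - 7*t/8 + 25/16, v = exp(-2*t), so integration by parts undoes it.
Check: d/dt[(-8*t**2 - 14*t + 25)*exp(-2*t)/16] = (4*t**2 + 3*t - 16)*exp(-2*t)/4, which equals f(t).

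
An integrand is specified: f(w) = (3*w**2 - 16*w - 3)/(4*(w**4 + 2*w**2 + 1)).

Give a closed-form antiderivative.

An antiderivative is F(w) = -3*w/(4*w**2 + 4) + 2/(w**2 + 1).

f has the shape u'v + uv' for u = 1/(w**2 + 1) and v = 2 - 3*w/4 — it is the derivative of the product u*v.
Check: d/dw[-3*w/(4*w**2 + 4) + 2/(w**2 + 1)] = (3*w**2 - 16*w - 3)/(4*w**4 + 8*w**2 + 4), which equals f(w).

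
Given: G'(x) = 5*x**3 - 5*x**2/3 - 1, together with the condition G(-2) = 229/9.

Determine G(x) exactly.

The integrand splits into summands that can be handled one at a time.
A general antiderivative is 5*x**4/4 - 5*x**3/9 - x + C.
The condition gives C = 229/9 - (238/9) = -1.
So G(x) = 5*x**4/4 - 5*x**3/9 - x - 1.
Check: d/dx[5*x**4/4 - 5*x**3/9 - x - 1] = 5*x**3 - 5*x**2/3 - 1 = G'(x).

G(x) = 5*x**4/4 - 5*x**3/9 - x - 1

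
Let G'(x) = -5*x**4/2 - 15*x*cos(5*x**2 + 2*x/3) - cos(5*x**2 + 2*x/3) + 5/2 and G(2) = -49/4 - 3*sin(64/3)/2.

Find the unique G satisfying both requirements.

Integrate term by term and add the pieces.
A general antiderivative is -x**5/2 + 5*x/2 - 3*sin(5*x**2 + 2*x/3)/2 - 1/4 + C.
The condition gives C = -49/4 - 3*sin(64/3)/2 - (-45/4 - 3*sin(64/3)/2) = -1.
So G(x) = -x**5/2 + 5*x/2 - 3*sin(5*x**2 + 2*x/3)/2 - 5/4.
Check: d/dx[-x**5/2 + 5*x/2 - 3*sin(5*x**2 + 2*x/3)/2 - 5/4] = -5*x**4/2 - 15*x*cos(5*x**2 + 2*x/3) - cos(5*x**2 + 2*x/3) + 5/2 = G'(x).

G(x) = -x**5/2 + 5*x/2 - 3*sin(5*x**2 + 2*x/3)/2 - 5/4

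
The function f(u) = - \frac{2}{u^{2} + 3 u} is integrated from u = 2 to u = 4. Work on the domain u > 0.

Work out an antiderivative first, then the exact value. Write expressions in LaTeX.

Factor the denominator (u \left(u + 3\right)) and decompose: f = \frac{2}{3 \left(u + 3\right)} - \frac{2}{3 u}; each piece integrates to a log, atan, or power term.
F(u) = \frac{2 \left(- \log{\left(u \right)} + \log{\left(u + 3 \right)}\right)}{3} is an antiderivative of f.
Check: d/du[\frac{2 \left(- \log{\left(u \right)} + \log{\left(u + 3 \right)}\right)}{3}] = - \frac{2}{u^{2} + 3 u} = f(u).
F(4) = - \frac{2 \log{\left(4 \right)}}{3} + \frac{2 \log{\left(7 \right)}}{3}; F(2) = - \frac{2 \log{\left(2 \right)}}{3} + \frac{2 \log{\left(5 \right)}}{3}.
Integral = F(4) - F(2) = - \frac{2 \log{\left(5 \right)}}{3} - \frac{2 \log{\left(4 \right)}}{3} + \frac{2 \log{\left(2 \right)}}{3} + \frac{2 \log{\left(7 \right)}}{3}.

Antiderivative: F(u) = \frac{2 \left(- \log{\left(u \right)} + \log{\left(u + 3 \right)}\right)}{3}; value = - \frac{2 \log{\left(5 \right)}}{3} - \frac{2 \log{\left(4 \right)}}{3} + \frac{2 \log{\left(2 \right)}}{3} + \frac{2 \log{\left(7 \right)}}{3}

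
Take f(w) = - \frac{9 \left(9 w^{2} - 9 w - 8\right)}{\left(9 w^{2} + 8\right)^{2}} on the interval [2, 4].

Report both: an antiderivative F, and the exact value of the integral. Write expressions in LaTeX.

f has the shape u'v + uv' for u = \frac{1}{\frac{3 w^{2}}{2} + \frac{4}{3}} and v = \frac{3 w}{2} - \frac{3}{4} — it is the derivative of the product u*v.
F(w) = \frac{3 w}{3 w^{2} + \frac{8}{3}} - \frac{3}{6 w^{2} + \frac{16}{3}} is an antiderivative of f.
Check: d/dw[\frac{3 w}{3 w^{2} + \frac{8}{3}} - \frac{3}{6 w^{2} + \frac{16}{3}}] = \frac{- 81 w^{2} + 81 w + 72}{81 w^{4} + 144 w^{2} + 64}, which equals f(w).
F(4) = \frac{63}{304}; F(2) = \frac{27}{88}.
Integral = F(4) - F(2) = - \frac{333}{3344}.

Antiderivative: F(w) = \frac{3 w}{3 w^{2} + \frac{8}{3}} - \frac{3}{6 w^{2} + \frac{16}{3}}; value = - \frac{333}{3344}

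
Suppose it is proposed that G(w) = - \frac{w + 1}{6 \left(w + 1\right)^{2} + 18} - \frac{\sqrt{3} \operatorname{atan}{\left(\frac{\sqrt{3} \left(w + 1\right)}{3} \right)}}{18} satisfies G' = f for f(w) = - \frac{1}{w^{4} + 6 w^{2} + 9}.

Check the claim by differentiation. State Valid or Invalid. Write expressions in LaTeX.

d/dw[G] = - \frac{1}{w^{4} + 4 w^{3} + 12 w^{2} + 16 w + 16}
d/dw[G] - f(w) = \frac{4 w^{3} + 6 w^{2} + 16 w + 7}{w^{8} + 4 w^{7} + 18 w^{6} + 40 w^{5} + 97 w^{4} + 132 w^{3} + 204 w^{2} + 144 w + 144} != 0.

Invalid: d/dw[G] - f = \frac{4 w^{3} + 6 w^{2} + 16 w + 7}{w^{8} + 4 w^{7} + 18 w^{6} + 40 w^{5} + 97 w^{4} + 132 w^{3} + 204 w^{2} + 144 w + 144}, which is not 0.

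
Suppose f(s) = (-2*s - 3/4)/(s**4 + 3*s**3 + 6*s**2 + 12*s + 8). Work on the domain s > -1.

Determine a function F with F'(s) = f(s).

The denominator factors as 4*(s + 1)*(s + 2)*(s**2 + 4); partial fractions split f into directly integrable pieces: (5*s - 18)/(32*(s**2 + 4)) - 13/(32*(s + 2)) + 1/(4*(s + 1)).
Check: d/ds[-(-16*log(s + 1) + 26*log(s + 2) - 5*log(s**2 + 4) + 18*atan(s/2))/64] = (-8*s - 3)/(4*s**4 + 12*s**3 + 24*s**2 + 48*s + 32), which equals f(s).

An antiderivative is F(s) = -(-16*log(s + 1) + 26*log(s + 2) - 5*log(s**2 + 4) + 18*atan(s/2))/64.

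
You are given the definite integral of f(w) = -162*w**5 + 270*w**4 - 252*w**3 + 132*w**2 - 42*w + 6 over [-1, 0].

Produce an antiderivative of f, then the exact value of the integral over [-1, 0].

Antiderivative: F(w) = -27*w**6 + 54*w**5 - 63*w**4 + 44*w**3 - 21*w**2 + 6*w; value = 215

f matches the chain-rule pattern g'(h)*h' with inner function h(w) = -3*w**2 + 2*w - 1; substituting u = h(w) collapses the integral.
F(w) = -27*w**6 + 54*w**5 - 63*w**4 + 44*w**3 - 21*w**2 + 6*w is an antiderivative of f.
Check: d/dw[-27*w**6 + 54*w**5 - 63*w**4 + 44*w**3 - 21*w**2 + 6*w] = -162*w**5 + 270*w**4 - 252*w**3 + 132*w**2 - 42*w + 6 = f(w).
F(0) = 0; F(-1) = -215.
Integral = F(0) - F(-1) = 215.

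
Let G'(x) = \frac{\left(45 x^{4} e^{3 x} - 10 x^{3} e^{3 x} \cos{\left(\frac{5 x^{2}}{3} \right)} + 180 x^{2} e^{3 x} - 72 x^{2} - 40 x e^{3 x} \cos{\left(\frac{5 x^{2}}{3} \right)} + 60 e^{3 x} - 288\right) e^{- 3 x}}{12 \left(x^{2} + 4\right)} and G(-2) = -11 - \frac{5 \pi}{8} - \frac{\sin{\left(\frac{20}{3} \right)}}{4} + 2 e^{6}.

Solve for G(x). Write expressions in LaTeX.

Recover the given G'(x) by differentiating a candidate G(x); any mismatch rules it out.
A general antiderivative is \frac{5 x^{3}}{4} - \frac{\sin{\left(\frac{5 x^{2}}{3} \right)}}{4} + \frac{5 \operatorname{atan}{\left(\frac{x}{2} \right)}}{2} - 1 + 2 e^{- 3 x} + C.
The condition gives C = -11 - \frac{5 \pi}{8} - \frac{\sin{\left(\frac{20}{3} \right)}}{4} + 2 e^{6} - (-11 - \frac{5 \pi}{8} - \frac{\sin{\left(\frac{20}{3} \right)}}{4} + 2 e^{6}) = 0.
So G(x) = \frac{\left(5 x^{3} e^{3 x} - e^{3 x} \sin{\left(\frac{5 x^{2}}{3} \right)} + 10 e^{3 x} \operatorname{atan}{\left(\frac{x}{2} \right)} - 4 e^{3 x} + 8\right) e^{- 3 x}}{4}.
Check: d/dx[\frac{\left(5 x^{3} e^{3 x} - e^{3 x} \sin{\left(\frac{5 x^{2}}{3} \right)} + 10 e^{3 x} \operatorname{atan}{\left(\frac{x}{2} \right)} - 4 e^{3 x} + 8\right) e^{- 3 x}}{4}] = \frac{45 x^{4} e^{3 x} - 10 x^{3} e^{3 x} \cos{\left(\frac{5 x^{2}}{3} \right)} + 180 x^{2} e^{3 x} - 72 x^{2} - 40 x e^{3 x} \cos{\left(\frac{5 x^{2}}{3} \right)} + 60 e^{3 x} - 288}{12 x^{2} e^{3 x} + 48 e^{3 x}}, which equals G'(x).

G(x) = \frac{\left(5 x^{3} e^{3 x} - e^{3 x} \sin{\left(\frac{5 x^{2}}{3} \right)} + 10 e^{3 x} \operatorname{atan}{\left(\frac{x}{2} \right)} - 4 e^{3 x} + 8\right) e^{- 3 x}}{4}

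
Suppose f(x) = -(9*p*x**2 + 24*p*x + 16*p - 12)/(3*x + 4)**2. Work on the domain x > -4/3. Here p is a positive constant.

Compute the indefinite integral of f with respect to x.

F(x) = (-p*x*(3*x + 4) - 4)/(3*x + 4) + C

Check any antiderivative F(x) by computing F'(x) and comparing it with f(x).
Check: d/dx[(-p*x*(3*x + 4) - 4)/(3*x + 4)] = (-9*p*x**2 - 24*p*x - 16*p + 12)/(9*x**2 + 24*x + 16), which equals f(x).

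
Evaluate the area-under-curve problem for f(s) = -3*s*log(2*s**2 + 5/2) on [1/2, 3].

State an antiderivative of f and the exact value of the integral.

Antiderivative: F(s) = -3*s**2*log(2*s**2 + 5/2)/2 + 3*s**2/2 - 15*log(4*s**2 + 5)/8; value = -27*log(41/2)/2 - 15*log(41)/8 + 3*log(3)/8 + 15*log(6)/8 + 105/8

Recover f(s) by differentiating a candidate F(s); any mismatch rules it out.
F(s) = -3*s**2*log(2*s**2 + 5/2)/2 + 3*s**2/2 - 15*log(4*s**2 + 5)/8 is an antiderivative of f.
Check: d/ds[-3*s**2*log(2*s**2 + 5/2)/2 + 3*s**2/2 - 15*log(4*s**2 + 5)/8] = -3*s*log(2*s**2 + 5/2) = f(s).
F(3) = -27*log(41/2)/2 - 15*log(41)/8 + 27/2; F(1/2) = -15*log(6)/8 - 3*log(3)/8 + 3/8.
Integral = F(3) - F(1/2) = -27*log(41/2)/2 - 15*log(41)/8 + 3*log(3)/8 + 15*log(6)/8 + 105/8.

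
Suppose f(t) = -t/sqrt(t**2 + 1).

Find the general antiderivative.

f matches the chain-rule pattern g'(h)*h' with inner function h(t) = t**2 + 1; substituting u = h(t) collapses the integral.
Check: d/dt[-sqrt(t**2 + 1)] = -t/sqrt(t**2 + 1) = f(t).

F(t) = -sqrt(t**2 + 1) + C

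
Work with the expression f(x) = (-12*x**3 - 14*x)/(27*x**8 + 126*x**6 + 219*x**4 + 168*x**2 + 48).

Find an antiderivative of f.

An antiderivative is F(x) = 1/(9*x**4 + 21*x**2 + 12).

Check any antiderivative F(x) by computing F'(x) and comparing it with f(x).
Check: d/dx[1/(9*x**4 + 21*x**2 + 12)] = (-12*x**3 - 14*x)/(27*x**8 + 126*x**6 + 219*x**4 + 168*x**2 + 48) = f(x).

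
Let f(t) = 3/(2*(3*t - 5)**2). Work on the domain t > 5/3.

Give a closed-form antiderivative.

An antiderivative is F(t) = -1/(2*(3*t - 5)).

Whatever form F(t) takes, F'(t) = f(t) is non-negotiable.
Check: d/dt[-1/(2*(3*t - 5))] = 3/(18*t**2 - 60*t + 50), which equals f(t).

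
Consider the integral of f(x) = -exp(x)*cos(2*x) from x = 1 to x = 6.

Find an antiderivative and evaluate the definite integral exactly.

Antiderivative: F(x) = -2*exp(x)*sin(2*x)/5 - exp(x)*cos(2*x)/5; value = -exp(6)*cos(12)/5 + exp(1)*cos(2)/5 + 2*exp(1)*sin(2)/5 - 2*exp(6)*sin(12)/5

A candidate is checked by its d/dx: the result must match f(x).
F(x) = -2*exp(x)*sin(2*x)/5 - exp(x)*cos(2*x)/5 is an antiderivative of f.
Check: d/dx[-2*exp(x)*sin(2*x)/5 - exp(x)*cos(2*x)/5] = -exp(x)*cos(2*x) = f(x).
F(6) = -exp(6)*cos(12)/5 - 2*exp(6)*sin(12)/5; F(1) = -2*exp(1)*sin(2)/5 - exp(1)*cos(2)/5.
Integral = F(6) - F(1) = -exp(6)*cos(12)/5 + exp(1)*cos(2)/5 + 2*exp(1)*sin(2)/5 - 2*exp(6)*sin(12)/5.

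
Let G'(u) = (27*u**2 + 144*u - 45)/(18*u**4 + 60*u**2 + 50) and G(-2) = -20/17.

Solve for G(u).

G(u) = (-6*u**2 - 9*u - 34)/(2*(3*u**2 + 5))

G'(u) has the shape v'r + vr' for v = 1/(u**2 + 5/3) and r = -3*u/2 - 4 — it is the derivative of the product v*r.
A general antiderivative is (-3*u/2 - 4)/(u**2 + 5/3) + C.
The condition gives C = -20/17 - (-3/17) = -1.
So G(u) = (-6*u**2 - 9*u - 34)/(2*(3*u**2 + 5)).
Check: d/du[(-6*u**2 - 9*u - 34)/(2*(3*u**2 + 5))] = (27*u**2 + 144*u - 45)/(18*u**4 + 60*u**2 + 50) = G'(u).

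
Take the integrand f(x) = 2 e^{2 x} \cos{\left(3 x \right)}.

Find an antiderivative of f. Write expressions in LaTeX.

Recover f(x) by differentiating a candidate F(x); any mismatch rules it out.
Check: d/dx[\frac{2 \left(3 \sin{\left(3 x \right)} + 2 \cos{\left(3 x \right)}\right) e^{2 x}}{13}] = 2 e^{2 x} \cos{\left(3 x \right)} = f(x).

An antiderivative is F(x) = \frac{2 \left(3 \sin{\left(3 x \right)} + 2 \cos{\left(3 x \right)}\right) e^{2 x}}{13}.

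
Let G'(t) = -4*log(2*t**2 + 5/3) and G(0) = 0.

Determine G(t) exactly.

Check a candidate G(t) by differentiating: d/dt[G] must match the given G'(t).
A general antiderivative is -4*t*log(2*t**2 + 5/3) + 8*t - 4*sqrt(30)*atan(sqrt(30)*t/5)/3 + C.
The condition gives C = 0 - (0) = 0.
So G(t) = 4*(-3*t*log(2*t**2 + 5/3) + 6*t - sqrt(30)*atan(sqrt(30)*t/5))/3.
Check: d/dt[4*(-3*t*log(2*t**2 + 5/3) + 6*t - sqrt(30)*atan(sqrt(30)*t/5))/3] = -4*log(2*t**2 + 5/3) = G'(t).

G(t) = 4*(-3*t*log(2*t**2 + 5/3) + 6*t - sqrt(30)*atan(sqrt(30)*t/5))/3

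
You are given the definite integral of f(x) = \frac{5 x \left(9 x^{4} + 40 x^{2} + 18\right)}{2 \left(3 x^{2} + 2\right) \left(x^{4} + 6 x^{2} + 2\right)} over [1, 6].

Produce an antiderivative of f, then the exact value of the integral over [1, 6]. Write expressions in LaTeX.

Recover f(x) by differentiating a candidate F(x); any mismatch rules it out.
F(x) = \frac{5 \left(\log{\left(x^{2} + \frac{2}{3} \right)} + \log{\left(\frac{2 x^{4}}{3} + 4 x^{2} + \frac{4}{3} \right)}\right)}{4} is an antiderivative of f.
Check: d/dx[\frac{5 \left(\log{\left(x^{2} + \frac{2}{3} \right)} + \log{\left(\frac{2 x^{4}}{3} + 4 x^{2} + \frac{4}{3} \right)}\right)}{4}] = \frac{45 x^{5} + 200 x^{3} + 90 x}{6 x^{6} + 40 x^{4} + 36 x^{2} + 8}, which equals f(x).
F(6) = \frac{5 \log{\left(\frac{110}{3} \right)}}{4} + \frac{5 \log{\left(\frac{3028}{3} \right)}}{4}; F(1) = \frac{5 \log{\left(\frac{5}{3} \right)}}{4} + \frac{5 \log{\left(6 \right)}}{4}.
Integral = F(6) - F(1) = - \frac{5 \log{\left(6 \right)}}{4} - \frac{5 \log{\left(\frac{5}{3} \right)}}{4} + \frac{5 \log{\left(\frac{110}{3} \right)}}{4} + \frac{5 \log{\left(\frac{3028}{3} \right)}}{4}.

Antiderivative: F(x) = \frac{5 \left(\log{\left(x^{2} + \frac{2}{3} \right)} + \log{\left(\frac{2 x^{4}}{3} + 4 x^{2} + \frac{4}{3} \right)}\right)}{4}; value = - \frac{5 \log{\left(6 \right)}}{4} - \frac{5 \log{\left(\frac{5}{3} \right)}}{4} + \frac{5 \log{\left(\frac{110}{3} \right)}}{4} + \frac{5 \log{\left(\frac{3028}{3} \right)}}{4}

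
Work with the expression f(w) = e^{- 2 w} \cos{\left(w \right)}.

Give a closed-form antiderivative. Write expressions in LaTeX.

Since d/dw undoes antidifferentiation here, F'(w) = f(w) is required of F(w).
Check: d/dw[\frac{\left(\sin{\left(w \right)} - 2 \cos{\left(w \right)}\right) e^{- 2 w}}{5}] = e^{- 2 w} \cos{\left(w \right)} = f(w).

An antiderivative is F(w) = \frac{\left(\sin{\left(w \right)} - 2 \cos{\left(w \right)}\right) e^{- 2 w}}{5}.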